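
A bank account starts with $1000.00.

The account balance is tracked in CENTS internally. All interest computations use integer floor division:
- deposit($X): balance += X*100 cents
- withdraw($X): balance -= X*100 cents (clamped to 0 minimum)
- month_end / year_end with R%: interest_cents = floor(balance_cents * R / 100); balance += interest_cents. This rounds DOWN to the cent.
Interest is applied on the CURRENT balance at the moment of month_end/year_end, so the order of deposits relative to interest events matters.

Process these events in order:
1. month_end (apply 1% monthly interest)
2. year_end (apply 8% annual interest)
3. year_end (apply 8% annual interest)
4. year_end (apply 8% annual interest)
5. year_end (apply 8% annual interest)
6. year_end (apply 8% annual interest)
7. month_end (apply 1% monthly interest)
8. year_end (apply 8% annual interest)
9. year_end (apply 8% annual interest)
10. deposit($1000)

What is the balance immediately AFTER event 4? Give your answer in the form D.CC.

After 1 (month_end (apply 1% monthly interest)): balance=$1010.00 total_interest=$10.00
After 2 (year_end (apply 8% annual interest)): balance=$1090.80 total_interest=$90.80
After 3 (year_end (apply 8% annual interest)): balance=$1178.06 total_interest=$178.06
After 4 (year_end (apply 8% annual interest)): balance=$1272.30 total_interest=$272.30

Answer: 1272.30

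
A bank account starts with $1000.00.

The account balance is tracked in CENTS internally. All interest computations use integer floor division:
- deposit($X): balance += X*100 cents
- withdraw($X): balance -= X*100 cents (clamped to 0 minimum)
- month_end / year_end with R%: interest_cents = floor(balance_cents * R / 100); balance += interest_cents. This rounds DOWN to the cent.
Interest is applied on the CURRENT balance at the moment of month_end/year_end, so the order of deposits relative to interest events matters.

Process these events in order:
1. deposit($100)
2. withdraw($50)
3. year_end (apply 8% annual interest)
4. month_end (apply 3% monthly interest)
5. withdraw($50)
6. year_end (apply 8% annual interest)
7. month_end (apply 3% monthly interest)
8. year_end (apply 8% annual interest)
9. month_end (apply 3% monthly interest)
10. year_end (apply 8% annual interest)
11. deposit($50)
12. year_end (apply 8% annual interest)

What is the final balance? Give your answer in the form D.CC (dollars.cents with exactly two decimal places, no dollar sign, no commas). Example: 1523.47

Answer: 1667.66

Derivation:
After 1 (deposit($100)): balance=$1100.00 total_interest=$0.00
After 2 (withdraw($50)): balance=$1050.00 total_interest=$0.00
After 3 (year_end (apply 8% annual interest)): balance=$1134.00 total_interest=$84.00
After 4 (month_end (apply 3% monthly interest)): balance=$1168.02 total_interest=$118.02
After 5 (withdraw($50)): balance=$1118.02 total_interest=$118.02
After 6 (year_end (apply 8% annual interest)): balance=$1207.46 total_interest=$207.46
After 7 (month_end (apply 3% monthly interest)): balance=$1243.68 total_interest=$243.68
After 8 (year_end (apply 8% annual interest)): balance=$1343.17 total_interest=$343.17
After 9 (month_end (apply 3% monthly interest)): balance=$1383.46 total_interest=$383.46
After 10 (year_end (apply 8% annual interest)): balance=$1494.13 total_interest=$494.13
After 11 (deposit($50)): balance=$1544.13 total_interest=$494.13
After 12 (year_end (apply 8% annual interest)): balance=$1667.66 total_interest=$617.66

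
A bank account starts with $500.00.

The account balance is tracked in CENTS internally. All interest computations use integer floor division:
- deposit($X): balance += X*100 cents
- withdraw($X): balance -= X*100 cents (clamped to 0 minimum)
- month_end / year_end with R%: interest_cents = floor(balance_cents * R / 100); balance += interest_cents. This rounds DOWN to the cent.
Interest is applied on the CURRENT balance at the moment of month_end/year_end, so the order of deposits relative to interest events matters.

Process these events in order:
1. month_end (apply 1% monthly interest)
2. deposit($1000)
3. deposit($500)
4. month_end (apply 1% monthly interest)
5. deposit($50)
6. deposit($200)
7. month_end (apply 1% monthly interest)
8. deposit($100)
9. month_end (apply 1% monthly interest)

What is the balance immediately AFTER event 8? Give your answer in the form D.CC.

After 1 (month_end (apply 1% monthly interest)): balance=$505.00 total_interest=$5.00
After 2 (deposit($1000)): balance=$1505.00 total_interest=$5.00
After 3 (deposit($500)): balance=$2005.00 total_interest=$5.00
After 4 (month_end (apply 1% monthly interest)): balance=$2025.05 total_interest=$25.05
After 5 (deposit($50)): balance=$2075.05 total_interest=$25.05
After 6 (deposit($200)): balance=$2275.05 total_interest=$25.05
After 7 (month_end (apply 1% monthly interest)): balance=$2297.80 total_interest=$47.80
After 8 (deposit($100)): balance=$2397.80 total_interest=$47.80

Answer: 2397.80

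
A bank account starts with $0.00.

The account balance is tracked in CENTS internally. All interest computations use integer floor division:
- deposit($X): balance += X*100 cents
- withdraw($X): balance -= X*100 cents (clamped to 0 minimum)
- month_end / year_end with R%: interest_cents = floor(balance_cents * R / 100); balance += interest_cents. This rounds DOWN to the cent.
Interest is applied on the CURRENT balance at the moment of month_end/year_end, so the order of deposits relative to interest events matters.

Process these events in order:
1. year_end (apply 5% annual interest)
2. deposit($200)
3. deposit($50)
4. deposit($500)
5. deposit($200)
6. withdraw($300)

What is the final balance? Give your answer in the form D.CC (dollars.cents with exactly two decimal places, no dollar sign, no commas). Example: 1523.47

Answer: 650.00

Derivation:
After 1 (year_end (apply 5% annual interest)): balance=$0.00 total_interest=$0.00
After 2 (deposit($200)): balance=$200.00 total_interest=$0.00
After 3 (deposit($50)): balance=$250.00 total_interest=$0.00
After 4 (deposit($500)): balance=$750.00 total_interest=$0.00
After 5 (deposit($200)): balance=$950.00 total_interest=$0.00
After 6 (withdraw($300)): balance=$650.00 total_interest=$0.00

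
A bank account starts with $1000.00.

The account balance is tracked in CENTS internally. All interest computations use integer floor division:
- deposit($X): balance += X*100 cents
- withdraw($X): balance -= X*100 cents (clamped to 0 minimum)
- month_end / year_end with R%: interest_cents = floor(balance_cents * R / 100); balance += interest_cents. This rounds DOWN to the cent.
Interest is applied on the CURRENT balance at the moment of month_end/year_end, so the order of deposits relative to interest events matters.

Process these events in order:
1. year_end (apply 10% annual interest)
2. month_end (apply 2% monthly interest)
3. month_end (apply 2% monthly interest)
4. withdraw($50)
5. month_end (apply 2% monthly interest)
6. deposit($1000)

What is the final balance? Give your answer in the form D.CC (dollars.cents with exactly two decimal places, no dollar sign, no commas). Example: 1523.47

Answer: 2116.32

Derivation:
After 1 (year_end (apply 10% annual interest)): balance=$1100.00 total_interest=$100.00
After 2 (month_end (apply 2% monthly interest)): balance=$1122.00 total_interest=$122.00
After 3 (month_end (apply 2% monthly interest)): balance=$1144.44 total_interest=$144.44
After 4 (withdraw($50)): balance=$1094.44 total_interest=$144.44
After 5 (month_end (apply 2% monthly interest)): balance=$1116.32 total_interest=$166.32
After 6 (deposit($1000)): balance=$2116.32 total_interest=$166.32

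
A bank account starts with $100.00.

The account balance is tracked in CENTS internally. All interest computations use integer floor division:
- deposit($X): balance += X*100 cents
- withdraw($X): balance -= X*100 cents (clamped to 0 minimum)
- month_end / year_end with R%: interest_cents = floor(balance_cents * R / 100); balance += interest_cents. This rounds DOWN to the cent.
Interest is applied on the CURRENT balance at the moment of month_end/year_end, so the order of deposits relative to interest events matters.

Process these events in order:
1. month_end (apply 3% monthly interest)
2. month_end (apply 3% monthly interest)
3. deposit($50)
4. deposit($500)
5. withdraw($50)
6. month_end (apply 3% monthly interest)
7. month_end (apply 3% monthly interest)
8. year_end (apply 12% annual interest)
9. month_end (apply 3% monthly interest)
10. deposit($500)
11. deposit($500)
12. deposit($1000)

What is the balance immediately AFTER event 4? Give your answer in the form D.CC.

After 1 (month_end (apply 3% monthly interest)): balance=$103.00 total_interest=$3.00
After 2 (month_end (apply 3% monthly interest)): balance=$106.09 total_interest=$6.09
After 3 (deposit($50)): balance=$156.09 total_interest=$6.09
After 4 (deposit($500)): balance=$656.09 total_interest=$6.09

Answer: 656.09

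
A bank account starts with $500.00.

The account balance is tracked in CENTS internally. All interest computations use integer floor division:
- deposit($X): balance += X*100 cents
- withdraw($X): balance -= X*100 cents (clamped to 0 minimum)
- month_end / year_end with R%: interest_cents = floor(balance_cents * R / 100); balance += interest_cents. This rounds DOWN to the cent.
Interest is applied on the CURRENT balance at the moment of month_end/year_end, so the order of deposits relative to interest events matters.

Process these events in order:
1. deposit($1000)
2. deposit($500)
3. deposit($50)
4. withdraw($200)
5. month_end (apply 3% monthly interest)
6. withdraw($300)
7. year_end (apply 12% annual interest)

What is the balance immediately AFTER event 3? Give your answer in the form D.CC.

Answer: 2050.00

Derivation:
After 1 (deposit($1000)): balance=$1500.00 total_interest=$0.00
After 2 (deposit($500)): balance=$2000.00 total_interest=$0.00
After 3 (deposit($50)): balance=$2050.00 total_interest=$0.00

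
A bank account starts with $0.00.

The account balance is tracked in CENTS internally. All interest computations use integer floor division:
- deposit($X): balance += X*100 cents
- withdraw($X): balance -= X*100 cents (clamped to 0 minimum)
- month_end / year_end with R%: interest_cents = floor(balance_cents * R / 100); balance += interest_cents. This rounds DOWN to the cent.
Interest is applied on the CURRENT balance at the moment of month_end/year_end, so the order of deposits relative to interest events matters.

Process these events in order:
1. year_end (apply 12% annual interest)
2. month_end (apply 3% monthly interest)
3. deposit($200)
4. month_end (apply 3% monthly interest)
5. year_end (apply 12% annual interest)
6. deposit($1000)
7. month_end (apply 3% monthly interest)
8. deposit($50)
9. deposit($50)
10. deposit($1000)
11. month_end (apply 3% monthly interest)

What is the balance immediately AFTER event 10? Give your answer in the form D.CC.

After 1 (year_end (apply 12% annual interest)): balance=$0.00 total_interest=$0.00
After 2 (month_end (apply 3% monthly interest)): balance=$0.00 total_interest=$0.00
After 3 (deposit($200)): balance=$200.00 total_interest=$0.00
After 4 (month_end (apply 3% monthly interest)): balance=$206.00 total_interest=$6.00
After 5 (year_end (apply 12% annual interest)): balance=$230.72 total_interest=$30.72
After 6 (deposit($1000)): balance=$1230.72 total_interest=$30.72
After 7 (month_end (apply 3% monthly interest)): balance=$1267.64 total_interest=$67.64
After 8 (deposit($50)): balance=$1317.64 total_interest=$67.64
After 9 (deposit($50)): balance=$1367.64 total_interest=$67.64
After 10 (deposit($1000)): balance=$2367.64 total_interest=$67.64

Answer: 2367.64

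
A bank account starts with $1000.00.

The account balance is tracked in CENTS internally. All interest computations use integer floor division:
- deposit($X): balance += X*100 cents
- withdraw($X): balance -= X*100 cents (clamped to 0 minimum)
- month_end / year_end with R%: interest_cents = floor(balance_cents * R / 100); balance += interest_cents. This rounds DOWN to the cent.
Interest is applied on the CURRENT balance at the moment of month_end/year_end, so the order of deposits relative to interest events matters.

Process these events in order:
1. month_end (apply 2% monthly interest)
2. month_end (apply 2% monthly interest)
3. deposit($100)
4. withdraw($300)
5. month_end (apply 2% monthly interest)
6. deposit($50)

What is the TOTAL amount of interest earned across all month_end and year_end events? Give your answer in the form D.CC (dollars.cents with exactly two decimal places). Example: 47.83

Answer: 57.20

Derivation:
After 1 (month_end (apply 2% monthly interest)): balance=$1020.00 total_interest=$20.00
After 2 (month_end (apply 2% monthly interest)): balance=$1040.40 total_interest=$40.40
After 3 (deposit($100)): balance=$1140.40 total_interest=$40.40
After 4 (withdraw($300)): balance=$840.40 total_interest=$40.40
After 5 (month_end (apply 2% monthly interest)): balance=$857.20 total_interest=$57.20
After 6 (deposit($50)): balance=$907.20 total_interest=$57.20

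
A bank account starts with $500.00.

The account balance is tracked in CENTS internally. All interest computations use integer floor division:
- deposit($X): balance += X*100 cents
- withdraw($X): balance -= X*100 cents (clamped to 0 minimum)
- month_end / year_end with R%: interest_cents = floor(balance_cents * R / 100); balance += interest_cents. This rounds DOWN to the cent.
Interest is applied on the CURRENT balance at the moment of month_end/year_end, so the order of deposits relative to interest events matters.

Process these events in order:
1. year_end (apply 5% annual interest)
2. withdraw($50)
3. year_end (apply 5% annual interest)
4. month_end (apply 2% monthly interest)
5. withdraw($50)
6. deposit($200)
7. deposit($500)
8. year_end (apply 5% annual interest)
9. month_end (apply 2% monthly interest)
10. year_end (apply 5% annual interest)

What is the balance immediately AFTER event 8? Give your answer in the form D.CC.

After 1 (year_end (apply 5% annual interest)): balance=$525.00 total_interest=$25.00
After 2 (withdraw($50)): balance=$475.00 total_interest=$25.00
After 3 (year_end (apply 5% annual interest)): balance=$498.75 total_interest=$48.75
After 4 (month_end (apply 2% monthly interest)): balance=$508.72 total_interest=$58.72
After 5 (withdraw($50)): balance=$458.72 total_interest=$58.72
After 6 (deposit($200)): balance=$658.72 total_interest=$58.72
After 7 (deposit($500)): balance=$1158.72 total_interest=$58.72
After 8 (year_end (apply 5% annual interest)): balance=$1216.65 total_interest=$116.65

Answer: 1216.65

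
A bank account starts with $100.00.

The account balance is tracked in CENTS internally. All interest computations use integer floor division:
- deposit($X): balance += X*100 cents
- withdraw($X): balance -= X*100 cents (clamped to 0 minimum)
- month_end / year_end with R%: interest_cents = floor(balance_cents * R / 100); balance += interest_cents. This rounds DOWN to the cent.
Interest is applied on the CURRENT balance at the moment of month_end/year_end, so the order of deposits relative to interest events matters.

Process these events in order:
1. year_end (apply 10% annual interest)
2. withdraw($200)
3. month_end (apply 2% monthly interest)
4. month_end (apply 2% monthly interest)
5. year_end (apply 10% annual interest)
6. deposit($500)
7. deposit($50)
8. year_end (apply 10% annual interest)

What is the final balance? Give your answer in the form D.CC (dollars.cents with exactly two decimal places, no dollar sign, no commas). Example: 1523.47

Answer: 605.00

Derivation:
After 1 (year_end (apply 10% annual interest)): balance=$110.00 total_interest=$10.00
After 2 (withdraw($200)): balance=$0.00 total_interest=$10.00
After 3 (month_end (apply 2% monthly interest)): balance=$0.00 total_interest=$10.00
After 4 (month_end (apply 2% monthly interest)): balance=$0.00 total_interest=$10.00
After 5 (year_end (apply 10% annual interest)): balance=$0.00 total_interest=$10.00
After 6 (deposit($500)): balance=$500.00 total_interest=$10.00
After 7 (deposit($50)): balance=$550.00 total_interest=$10.00
After 8 (year_end (apply 10% annual interest)): balance=$605.00 total_interest=$65.00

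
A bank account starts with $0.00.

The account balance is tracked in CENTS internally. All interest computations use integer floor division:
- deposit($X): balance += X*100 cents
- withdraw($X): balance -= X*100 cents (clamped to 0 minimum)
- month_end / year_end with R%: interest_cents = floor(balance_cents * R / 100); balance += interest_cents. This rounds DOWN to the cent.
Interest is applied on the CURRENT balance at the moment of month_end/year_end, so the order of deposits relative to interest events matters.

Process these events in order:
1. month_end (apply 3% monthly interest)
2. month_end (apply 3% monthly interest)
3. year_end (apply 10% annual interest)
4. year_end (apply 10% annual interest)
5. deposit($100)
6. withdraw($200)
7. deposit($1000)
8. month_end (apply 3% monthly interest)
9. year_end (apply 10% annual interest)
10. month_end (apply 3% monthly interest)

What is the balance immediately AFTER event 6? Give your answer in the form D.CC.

Answer: 0.00

Derivation:
After 1 (month_end (apply 3% monthly interest)): balance=$0.00 total_interest=$0.00
After 2 (month_end (apply 3% monthly interest)): balance=$0.00 total_interest=$0.00
After 3 (year_end (apply 10% annual interest)): balance=$0.00 total_interest=$0.00
After 4 (year_end (apply 10% annual interest)): balance=$0.00 total_interest=$0.00
After 5 (deposit($100)): balance=$100.00 total_interest=$0.00
After 6 (withdraw($200)): balance=$0.00 total_interest=$0.00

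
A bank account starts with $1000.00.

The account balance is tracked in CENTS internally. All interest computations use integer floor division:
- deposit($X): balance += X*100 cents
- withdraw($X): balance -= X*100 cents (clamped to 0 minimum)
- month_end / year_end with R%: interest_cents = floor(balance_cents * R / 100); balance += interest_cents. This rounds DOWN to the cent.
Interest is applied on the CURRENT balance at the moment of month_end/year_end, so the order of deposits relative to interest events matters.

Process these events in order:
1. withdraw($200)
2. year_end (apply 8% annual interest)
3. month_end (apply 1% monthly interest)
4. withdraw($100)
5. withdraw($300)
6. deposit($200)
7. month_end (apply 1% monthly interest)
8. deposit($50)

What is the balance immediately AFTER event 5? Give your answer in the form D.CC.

Answer: 472.64

Derivation:
After 1 (withdraw($200)): balance=$800.00 total_interest=$0.00
After 2 (year_end (apply 8% annual interest)): balance=$864.00 total_interest=$64.00
After 3 (month_end (apply 1% monthly interest)): balance=$872.64 total_interest=$72.64
After 4 (withdraw($100)): balance=$772.64 total_interest=$72.64
After 5 (withdraw($300)): balance=$472.64 total_interest=$72.64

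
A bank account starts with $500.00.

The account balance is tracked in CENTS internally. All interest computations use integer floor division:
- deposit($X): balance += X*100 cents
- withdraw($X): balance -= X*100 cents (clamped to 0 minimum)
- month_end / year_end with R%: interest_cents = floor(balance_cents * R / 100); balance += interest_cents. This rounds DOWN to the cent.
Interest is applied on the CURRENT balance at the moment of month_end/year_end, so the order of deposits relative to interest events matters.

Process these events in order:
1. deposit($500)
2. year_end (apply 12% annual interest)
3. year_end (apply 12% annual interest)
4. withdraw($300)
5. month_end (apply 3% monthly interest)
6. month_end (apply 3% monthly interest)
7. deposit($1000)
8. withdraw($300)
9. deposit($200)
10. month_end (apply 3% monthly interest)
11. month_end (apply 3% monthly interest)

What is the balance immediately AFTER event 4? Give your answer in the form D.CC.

Answer: 954.40

Derivation:
After 1 (deposit($500)): balance=$1000.00 total_interest=$0.00
After 2 (year_end (apply 12% annual interest)): balance=$1120.00 total_interest=$120.00
After 3 (year_end (apply 12% annual interest)): balance=$1254.40 total_interest=$254.40
After 4 (withdraw($300)): balance=$954.40 total_interest=$254.40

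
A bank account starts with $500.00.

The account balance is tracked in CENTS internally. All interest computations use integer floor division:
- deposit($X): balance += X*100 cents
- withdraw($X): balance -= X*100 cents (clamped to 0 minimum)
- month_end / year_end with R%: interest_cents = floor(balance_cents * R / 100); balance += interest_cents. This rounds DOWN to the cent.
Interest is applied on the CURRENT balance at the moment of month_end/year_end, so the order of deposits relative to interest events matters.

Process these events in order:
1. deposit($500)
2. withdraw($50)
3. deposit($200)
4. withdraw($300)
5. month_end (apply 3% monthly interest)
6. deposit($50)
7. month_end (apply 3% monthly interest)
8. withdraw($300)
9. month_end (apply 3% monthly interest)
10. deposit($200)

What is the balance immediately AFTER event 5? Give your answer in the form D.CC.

After 1 (deposit($500)): balance=$1000.00 total_interest=$0.00
After 2 (withdraw($50)): balance=$950.00 total_interest=$0.00
After 3 (deposit($200)): balance=$1150.00 total_interest=$0.00
After 4 (withdraw($300)): balance=$850.00 total_interest=$0.00
After 5 (month_end (apply 3% monthly interest)): balance=$875.50 total_interest=$25.50

Answer: 875.50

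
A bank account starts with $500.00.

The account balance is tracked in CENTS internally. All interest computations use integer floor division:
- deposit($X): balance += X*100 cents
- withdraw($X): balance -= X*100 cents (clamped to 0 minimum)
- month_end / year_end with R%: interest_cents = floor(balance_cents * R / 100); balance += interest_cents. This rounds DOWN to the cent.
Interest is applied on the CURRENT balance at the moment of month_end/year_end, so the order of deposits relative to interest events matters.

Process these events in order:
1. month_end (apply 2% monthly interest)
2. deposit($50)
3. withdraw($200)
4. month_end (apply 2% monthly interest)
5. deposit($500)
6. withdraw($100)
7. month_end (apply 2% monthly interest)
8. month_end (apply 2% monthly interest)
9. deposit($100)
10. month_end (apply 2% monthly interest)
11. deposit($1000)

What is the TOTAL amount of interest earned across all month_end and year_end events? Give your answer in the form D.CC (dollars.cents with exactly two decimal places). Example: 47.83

Answer: 66.15

Derivation:
After 1 (month_end (apply 2% monthly interest)): balance=$510.00 total_interest=$10.00
After 2 (deposit($50)): balance=$560.00 total_interest=$10.00
After 3 (withdraw($200)): balance=$360.00 total_interest=$10.00
After 4 (month_end (apply 2% monthly interest)): balance=$367.20 total_interest=$17.20
After 5 (deposit($500)): balance=$867.20 total_interest=$17.20
After 6 (withdraw($100)): balance=$767.20 total_interest=$17.20
After 7 (month_end (apply 2% monthly interest)): balance=$782.54 total_interest=$32.54
After 8 (month_end (apply 2% monthly interest)): balance=$798.19 total_interest=$48.19
After 9 (deposit($100)): balance=$898.19 total_interest=$48.19
After 10 (month_end (apply 2% monthly interest)): balance=$916.15 total_interest=$66.15
After 11 (deposit($1000)): balance=$1916.15 total_interest=$66.15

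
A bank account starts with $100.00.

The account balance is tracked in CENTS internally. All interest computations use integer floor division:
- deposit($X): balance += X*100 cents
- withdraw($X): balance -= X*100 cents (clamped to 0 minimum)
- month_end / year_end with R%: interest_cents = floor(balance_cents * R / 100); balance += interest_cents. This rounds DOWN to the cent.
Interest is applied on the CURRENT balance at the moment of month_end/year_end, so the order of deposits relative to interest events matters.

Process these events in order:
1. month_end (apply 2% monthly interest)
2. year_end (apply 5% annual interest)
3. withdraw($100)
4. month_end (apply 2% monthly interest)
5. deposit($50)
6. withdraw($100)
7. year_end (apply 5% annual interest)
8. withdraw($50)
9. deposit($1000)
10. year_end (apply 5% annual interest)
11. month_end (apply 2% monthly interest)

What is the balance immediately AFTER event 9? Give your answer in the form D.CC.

After 1 (month_end (apply 2% monthly interest)): balance=$102.00 total_interest=$2.00
After 2 (year_end (apply 5% annual interest)): balance=$107.10 total_interest=$7.10
After 3 (withdraw($100)): balance=$7.10 total_interest=$7.10
After 4 (month_end (apply 2% monthly interest)): balance=$7.24 total_interest=$7.24
After 5 (deposit($50)): balance=$57.24 total_interest=$7.24
After 6 (withdraw($100)): balance=$0.00 total_interest=$7.24
After 7 (year_end (apply 5% annual interest)): balance=$0.00 total_interest=$7.24
After 8 (withdraw($50)): balance=$0.00 total_interest=$7.24
After 9 (deposit($1000)): balance=$1000.00 total_interest=$7.24

Answer: 1000.00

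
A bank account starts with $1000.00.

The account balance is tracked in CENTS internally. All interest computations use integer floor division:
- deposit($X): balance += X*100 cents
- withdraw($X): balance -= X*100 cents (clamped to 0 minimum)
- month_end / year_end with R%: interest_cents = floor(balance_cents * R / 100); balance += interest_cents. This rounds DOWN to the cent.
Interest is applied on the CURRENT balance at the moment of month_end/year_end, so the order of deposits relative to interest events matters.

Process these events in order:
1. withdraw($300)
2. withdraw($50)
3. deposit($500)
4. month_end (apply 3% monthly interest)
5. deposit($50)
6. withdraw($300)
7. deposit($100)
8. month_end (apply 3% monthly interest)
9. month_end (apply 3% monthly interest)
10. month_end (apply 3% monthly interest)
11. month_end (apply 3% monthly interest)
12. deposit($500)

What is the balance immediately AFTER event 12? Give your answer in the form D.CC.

After 1 (withdraw($300)): balance=$700.00 total_interest=$0.00
After 2 (withdraw($50)): balance=$650.00 total_interest=$0.00
After 3 (deposit($500)): balance=$1150.00 total_interest=$0.00
After 4 (month_end (apply 3% monthly interest)): balance=$1184.50 total_interest=$34.50
After 5 (deposit($50)): balance=$1234.50 total_interest=$34.50
After 6 (withdraw($300)): balance=$934.50 total_interest=$34.50
After 7 (deposit($100)): balance=$1034.50 total_interest=$34.50
After 8 (month_end (apply 3% monthly interest)): balance=$1065.53 total_interest=$65.53
After 9 (month_end (apply 3% monthly interest)): balance=$1097.49 total_interest=$97.49
After 10 (month_end (apply 3% monthly interest)): balance=$1130.41 total_interest=$130.41
After 11 (month_end (apply 3% monthly interest)): balance=$1164.32 total_interest=$164.32
After 12 (deposit($500)): balance=$1664.32 total_interest=$164.32

Answer: 1664.32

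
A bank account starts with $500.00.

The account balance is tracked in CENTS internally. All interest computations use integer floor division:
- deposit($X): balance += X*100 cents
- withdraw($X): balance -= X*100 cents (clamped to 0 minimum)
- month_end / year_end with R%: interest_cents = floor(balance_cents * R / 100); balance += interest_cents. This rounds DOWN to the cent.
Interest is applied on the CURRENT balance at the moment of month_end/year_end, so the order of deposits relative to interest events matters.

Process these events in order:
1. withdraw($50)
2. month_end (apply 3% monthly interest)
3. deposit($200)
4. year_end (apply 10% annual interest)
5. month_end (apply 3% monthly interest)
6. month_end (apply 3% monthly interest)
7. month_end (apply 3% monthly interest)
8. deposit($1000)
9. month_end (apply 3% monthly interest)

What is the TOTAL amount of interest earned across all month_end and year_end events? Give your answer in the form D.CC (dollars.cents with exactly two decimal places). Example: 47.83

Answer: 201.43

Derivation:
After 1 (withdraw($50)): balance=$450.00 total_interest=$0.00
After 2 (month_end (apply 3% monthly interest)): balance=$463.50 total_interest=$13.50
After 3 (deposit($200)): balance=$663.50 total_interest=$13.50
After 4 (year_end (apply 10% annual interest)): balance=$729.85 total_interest=$79.85
After 5 (month_end (apply 3% monthly interest)): balance=$751.74 total_interest=$101.74
After 6 (month_end (apply 3% monthly interest)): balance=$774.29 total_interest=$124.29
After 7 (month_end (apply 3% monthly interest)): balance=$797.51 total_interest=$147.51
After 8 (deposit($1000)): balance=$1797.51 total_interest=$147.51
After 9 (month_end (apply 3% monthly interest)): balance=$1851.43 total_interest=$201.43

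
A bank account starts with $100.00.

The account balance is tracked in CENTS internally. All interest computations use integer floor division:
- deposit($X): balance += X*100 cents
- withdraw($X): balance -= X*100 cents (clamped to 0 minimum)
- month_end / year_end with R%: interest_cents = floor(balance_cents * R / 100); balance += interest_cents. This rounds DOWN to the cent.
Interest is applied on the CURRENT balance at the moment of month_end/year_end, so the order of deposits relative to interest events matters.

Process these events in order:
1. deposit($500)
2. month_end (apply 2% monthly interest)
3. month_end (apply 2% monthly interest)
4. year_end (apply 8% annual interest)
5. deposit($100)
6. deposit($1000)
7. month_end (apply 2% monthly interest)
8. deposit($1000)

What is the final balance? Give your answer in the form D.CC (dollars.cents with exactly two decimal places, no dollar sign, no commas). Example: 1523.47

Answer: 2809.65

Derivation:
After 1 (deposit($500)): balance=$600.00 total_interest=$0.00
After 2 (month_end (apply 2% monthly interest)): balance=$612.00 total_interest=$12.00
After 3 (month_end (apply 2% monthly interest)): balance=$624.24 total_interest=$24.24
After 4 (year_end (apply 8% annual interest)): balance=$674.17 total_interest=$74.17
After 5 (deposit($100)): balance=$774.17 total_interest=$74.17
After 6 (deposit($1000)): balance=$1774.17 total_interest=$74.17
After 7 (month_end (apply 2% monthly interest)): balance=$1809.65 total_interest=$109.65
After 8 (deposit($1000)): balance=$2809.65 total_interest=$109.65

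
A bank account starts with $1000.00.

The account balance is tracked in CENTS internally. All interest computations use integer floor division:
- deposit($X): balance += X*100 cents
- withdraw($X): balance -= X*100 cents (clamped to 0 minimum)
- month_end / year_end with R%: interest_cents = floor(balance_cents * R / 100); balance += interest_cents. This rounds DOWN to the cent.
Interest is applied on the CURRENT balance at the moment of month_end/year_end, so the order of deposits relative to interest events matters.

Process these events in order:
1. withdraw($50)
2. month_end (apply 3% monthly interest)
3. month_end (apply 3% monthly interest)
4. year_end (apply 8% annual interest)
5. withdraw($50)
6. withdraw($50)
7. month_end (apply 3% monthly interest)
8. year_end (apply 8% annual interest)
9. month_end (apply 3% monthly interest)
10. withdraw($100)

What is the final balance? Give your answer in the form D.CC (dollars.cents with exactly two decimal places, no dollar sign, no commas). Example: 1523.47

After 1 (withdraw($50)): balance=$950.00 total_interest=$0.00
After 2 (month_end (apply 3% monthly interest)): balance=$978.50 total_interest=$28.50
After 3 (month_end (apply 3% monthly interest)): balance=$1007.85 total_interest=$57.85
After 4 (year_end (apply 8% annual interest)): balance=$1088.47 total_interest=$138.47
After 5 (withdraw($50)): balance=$1038.47 total_interest=$138.47
After 6 (withdraw($50)): balance=$988.47 total_interest=$138.47
After 7 (month_end (apply 3% monthly interest)): balance=$1018.12 total_interest=$168.12
After 8 (year_end (apply 8% annual interest)): balance=$1099.56 total_interest=$249.56
After 9 (month_end (apply 3% monthly interest)): balance=$1132.54 total_interest=$282.54
After 10 (withdraw($100)): balance=$1032.54 total_interest=$282.54

Answer: 1032.54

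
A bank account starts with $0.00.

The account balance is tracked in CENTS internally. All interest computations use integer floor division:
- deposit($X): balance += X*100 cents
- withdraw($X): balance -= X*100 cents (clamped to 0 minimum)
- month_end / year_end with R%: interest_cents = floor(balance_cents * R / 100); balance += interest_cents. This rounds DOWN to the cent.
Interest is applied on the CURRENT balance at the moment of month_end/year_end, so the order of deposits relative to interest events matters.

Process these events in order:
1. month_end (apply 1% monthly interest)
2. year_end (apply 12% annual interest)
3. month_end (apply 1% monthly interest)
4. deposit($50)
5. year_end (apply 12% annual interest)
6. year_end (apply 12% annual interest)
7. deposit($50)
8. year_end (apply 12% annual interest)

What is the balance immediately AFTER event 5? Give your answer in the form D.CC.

After 1 (month_end (apply 1% monthly interest)): balance=$0.00 total_interest=$0.00
After 2 (year_end (apply 12% annual interest)): balance=$0.00 total_interest=$0.00
After 3 (month_end (apply 1% monthly interest)): balance=$0.00 total_interest=$0.00
After 4 (deposit($50)): balance=$50.00 total_interest=$0.00
After 5 (year_end (apply 12% annual interest)): balance=$56.00 total_interest=$6.00

Answer: 56.00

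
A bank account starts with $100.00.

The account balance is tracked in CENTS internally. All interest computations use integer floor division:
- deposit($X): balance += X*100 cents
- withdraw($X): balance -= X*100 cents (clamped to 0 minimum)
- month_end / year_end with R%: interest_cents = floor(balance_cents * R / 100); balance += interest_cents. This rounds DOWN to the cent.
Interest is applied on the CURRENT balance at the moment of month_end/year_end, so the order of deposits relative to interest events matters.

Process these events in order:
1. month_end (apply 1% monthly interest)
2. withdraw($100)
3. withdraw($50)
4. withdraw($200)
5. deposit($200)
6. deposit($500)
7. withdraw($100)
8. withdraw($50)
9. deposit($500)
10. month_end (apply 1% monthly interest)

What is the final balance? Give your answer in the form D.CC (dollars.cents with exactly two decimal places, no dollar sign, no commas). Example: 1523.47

Answer: 1060.50

Derivation:
After 1 (month_end (apply 1% monthly interest)): balance=$101.00 total_interest=$1.00
After 2 (withdraw($100)): balance=$1.00 total_interest=$1.00
After 3 (withdraw($50)): balance=$0.00 total_interest=$1.00
After 4 (withdraw($200)): balance=$0.00 total_interest=$1.00
After 5 (deposit($200)): balance=$200.00 total_interest=$1.00
After 6 (deposit($500)): balance=$700.00 total_interest=$1.00
After 7 (withdraw($100)): balance=$600.00 total_interest=$1.00
After 8 (withdraw($50)): balance=$550.00 total_interest=$1.00
After 9 (deposit($500)): balance=$1050.00 total_interest=$1.00
After 10 (month_end (apply 1% monthly interest)): balance=$1060.50 total_interest=$11.50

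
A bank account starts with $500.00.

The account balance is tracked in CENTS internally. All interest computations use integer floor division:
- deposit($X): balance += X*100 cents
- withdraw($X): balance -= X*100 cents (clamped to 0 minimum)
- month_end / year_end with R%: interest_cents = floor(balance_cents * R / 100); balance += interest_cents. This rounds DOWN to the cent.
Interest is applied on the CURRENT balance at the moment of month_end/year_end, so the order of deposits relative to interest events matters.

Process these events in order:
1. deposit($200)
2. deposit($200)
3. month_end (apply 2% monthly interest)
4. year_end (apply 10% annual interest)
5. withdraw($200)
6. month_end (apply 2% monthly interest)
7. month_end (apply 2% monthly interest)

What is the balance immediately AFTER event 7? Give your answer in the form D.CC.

Answer: 842.50

Derivation:
After 1 (deposit($200)): balance=$700.00 total_interest=$0.00
After 2 (deposit($200)): balance=$900.00 total_interest=$0.00
After 3 (month_end (apply 2% monthly interest)): balance=$918.00 total_interest=$18.00
After 4 (year_end (apply 10% annual interest)): balance=$1009.80 total_interest=$109.80
After 5 (withdraw($200)): balance=$809.80 total_interest=$109.80
After 6 (month_end (apply 2% monthly interest)): balance=$825.99 total_interest=$125.99
After 7 (month_end (apply 2% monthly interest)): balance=$842.50 total_interest=$142.50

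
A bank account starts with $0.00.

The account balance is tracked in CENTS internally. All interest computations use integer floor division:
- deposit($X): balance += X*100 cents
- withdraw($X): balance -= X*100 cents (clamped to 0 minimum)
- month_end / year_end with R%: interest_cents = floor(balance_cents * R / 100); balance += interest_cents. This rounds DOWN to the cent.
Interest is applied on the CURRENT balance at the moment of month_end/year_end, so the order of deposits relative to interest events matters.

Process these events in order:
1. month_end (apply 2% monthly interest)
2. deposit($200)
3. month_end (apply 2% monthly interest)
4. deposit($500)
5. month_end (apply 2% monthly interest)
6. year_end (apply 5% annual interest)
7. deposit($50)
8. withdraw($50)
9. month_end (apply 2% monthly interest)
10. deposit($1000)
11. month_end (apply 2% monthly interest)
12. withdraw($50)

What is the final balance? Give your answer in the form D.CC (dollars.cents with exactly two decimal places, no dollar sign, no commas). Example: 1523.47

After 1 (month_end (apply 2% monthly interest)): balance=$0.00 total_interest=$0.00
After 2 (deposit($200)): balance=$200.00 total_interest=$0.00
After 3 (month_end (apply 2% monthly interest)): balance=$204.00 total_interest=$4.00
After 4 (deposit($500)): balance=$704.00 total_interest=$4.00
After 5 (month_end (apply 2% monthly interest)): balance=$718.08 total_interest=$18.08
After 6 (year_end (apply 5% annual interest)): balance=$753.98 total_interest=$53.98
After 7 (deposit($50)): balance=$803.98 total_interest=$53.98
After 8 (withdraw($50)): balance=$753.98 total_interest=$53.98
After 9 (month_end (apply 2% monthly interest)): balance=$769.05 total_interest=$69.05
After 10 (deposit($1000)): balance=$1769.05 total_interest=$69.05
After 11 (month_end (apply 2% monthly interest)): balance=$1804.43 total_interest=$104.43
After 12 (withdraw($50)): balance=$1754.43 total_interest=$104.43

Answer: 1754.43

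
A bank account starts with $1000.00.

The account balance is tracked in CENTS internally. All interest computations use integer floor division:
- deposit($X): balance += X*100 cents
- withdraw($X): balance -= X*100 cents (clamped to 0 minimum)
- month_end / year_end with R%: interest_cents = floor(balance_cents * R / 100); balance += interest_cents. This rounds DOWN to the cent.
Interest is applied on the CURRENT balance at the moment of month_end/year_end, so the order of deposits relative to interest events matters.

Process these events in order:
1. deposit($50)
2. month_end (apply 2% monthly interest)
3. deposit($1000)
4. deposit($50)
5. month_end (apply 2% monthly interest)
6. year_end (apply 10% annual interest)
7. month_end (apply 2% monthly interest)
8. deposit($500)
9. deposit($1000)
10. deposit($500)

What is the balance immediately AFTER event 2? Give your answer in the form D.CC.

After 1 (deposit($50)): balance=$1050.00 total_interest=$0.00
After 2 (month_end (apply 2% monthly interest)): balance=$1071.00 total_interest=$21.00

Answer: 1071.00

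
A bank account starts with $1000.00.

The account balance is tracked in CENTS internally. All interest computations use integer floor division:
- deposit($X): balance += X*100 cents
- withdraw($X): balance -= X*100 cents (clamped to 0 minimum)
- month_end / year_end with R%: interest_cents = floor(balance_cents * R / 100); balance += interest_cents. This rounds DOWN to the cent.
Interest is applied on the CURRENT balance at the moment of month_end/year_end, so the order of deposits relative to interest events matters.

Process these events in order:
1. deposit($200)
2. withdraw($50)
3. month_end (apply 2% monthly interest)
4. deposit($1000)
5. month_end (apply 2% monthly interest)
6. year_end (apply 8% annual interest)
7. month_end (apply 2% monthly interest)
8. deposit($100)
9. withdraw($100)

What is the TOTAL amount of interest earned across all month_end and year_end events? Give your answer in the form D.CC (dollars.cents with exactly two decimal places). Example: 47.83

Answer: 291.64

Derivation:
After 1 (deposit($200)): balance=$1200.00 total_interest=$0.00
After 2 (withdraw($50)): balance=$1150.00 total_interest=$0.00
After 3 (month_end (apply 2% monthly interest)): balance=$1173.00 total_interest=$23.00
After 4 (deposit($1000)): balance=$2173.00 total_interest=$23.00
After 5 (month_end (apply 2% monthly interest)): balance=$2216.46 total_interest=$66.46
After 6 (year_end (apply 8% annual interest)): balance=$2393.77 total_interest=$243.77
After 7 (month_end (apply 2% monthly interest)): balance=$2441.64 total_interest=$291.64
After 8 (deposit($100)): balance=$2541.64 total_interest=$291.64
After 9 (withdraw($100)): balance=$2441.64 total_interest=$291.64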